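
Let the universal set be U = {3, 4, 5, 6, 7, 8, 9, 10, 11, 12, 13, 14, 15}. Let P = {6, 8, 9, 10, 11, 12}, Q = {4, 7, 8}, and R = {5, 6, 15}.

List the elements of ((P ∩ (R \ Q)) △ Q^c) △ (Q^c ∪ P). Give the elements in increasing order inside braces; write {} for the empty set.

{6, 8}

R \ Q = {5, 6, 15}
P ∩ (R \ Q) = {6}
Q^c = {3, 5, 6, 9, 10, 11, 12, 13, 14, 15}
(P ∩ (R \ Q)) △ Q^c = {3, 5, 9, 10, 11, 12, 13, 14, 15}
Q^c ∪ P = {3, 5, 6, 8, 9, 10, 11, 12, 13, 14, 15}
((P ∩ (R \ Q)) △ Q^c) △ (Q^c ∪ P) = {6, 8}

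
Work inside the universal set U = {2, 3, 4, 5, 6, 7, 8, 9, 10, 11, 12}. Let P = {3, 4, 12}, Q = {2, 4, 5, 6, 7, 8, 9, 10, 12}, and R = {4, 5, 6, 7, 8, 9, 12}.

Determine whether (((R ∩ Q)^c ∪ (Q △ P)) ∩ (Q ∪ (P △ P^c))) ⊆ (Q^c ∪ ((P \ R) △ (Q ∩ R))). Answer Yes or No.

No

R ∩ Q = {4, 5, 6, 7, 8, 9, 12}
(R ∩ Q)^c = {2, 3, 10, 11}
Q △ P = {2, 3, 5, 6, 7, 8, 9, 10}
(R ∩ Q)^c ∪ (Q △ P) = {2, 3, 5, 6, 7, 8, 9, 10, 11}
P^c = {2, 5, 6, 7, 8, 9, 10, 11}
P △ P^c = {2, 3, 4, 5, 6, 7, 8, 9, 10, 11, 12}
Q ∪ (P △ P^c) = {2, 3, 4, 5, 6, 7, 8, 9, 10, 11, 12}
((R ∩ Q)^c ∪ (Q △ P)) ∩ (Q ∪ (P △ P^c)) = {2, 3, 5, 6, 7, 8, 9, 10, 11}
Q^c = {3, 11}
P \ R = {3}
Q ∩ R = {4, 5, 6, 7, 8, 9, 12}
(P \ R) △ (Q ∩ R) = {3, 4, 5, 6, 7, 8, 9, 12}
Q^c ∪ ((P \ R) △ (Q ∩ R)) = {3, 4, 5, 6, 7, 8, 9, 11, 12}
2 ∈ ((R ∩ Q)^c ∪ (Q △ P)) ∩ (Q ∪ (P △ P^c)) but 2 ∉ Q^c ∪ ((P \ R) △ (Q ∩ R)), so the inclusion fails.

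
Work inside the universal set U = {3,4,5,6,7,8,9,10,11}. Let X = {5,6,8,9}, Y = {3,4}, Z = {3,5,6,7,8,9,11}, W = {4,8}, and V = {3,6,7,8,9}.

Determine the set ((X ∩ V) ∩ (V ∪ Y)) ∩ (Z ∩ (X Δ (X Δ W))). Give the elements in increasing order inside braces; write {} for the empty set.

X ∩ V = {6,8,9}
V ∪ Y = {3,4,6,7,8,9}
(X ∩ V) ∩ (V ∪ Y) = {6,8,9}
X Δ W = {4,5,6,9}
X Δ (X Δ W) = {4,8}
Z ∩ (X Δ (X Δ W)) = {8}
((X ∩ V) ∩ (V ∪ Y)) ∩ (Z ∩ (X Δ (X Δ W))) = {8}

{8}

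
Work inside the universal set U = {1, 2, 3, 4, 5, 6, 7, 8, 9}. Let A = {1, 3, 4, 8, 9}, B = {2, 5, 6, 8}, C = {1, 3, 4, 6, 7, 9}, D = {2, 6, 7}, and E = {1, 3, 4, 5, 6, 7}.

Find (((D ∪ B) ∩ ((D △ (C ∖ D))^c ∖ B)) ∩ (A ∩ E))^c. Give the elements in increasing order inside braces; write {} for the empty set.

{1, 2, 3, 4, 5, 6, 7, 8, 9}

D ∪ B = {2, 5, 6, 7, 8}
C ∖ D = {1, 3, 4, 9}
D △ (C ∖ D) = {1, 2, 3, 4, 6, 7, 9}
(D △ (C ∖ D))^c = {5, 8}
(D △ (C ∖ D))^c ∖ B = {}
(D ∪ B) ∩ ((D △ (C ∖ D))^c ∖ B) = {}
A ∩ E = {1, 3, 4}
((D ∪ B) ∩ ((D △ (C ∖ D))^c ∖ B)) ∩ (A ∩ E) = {}
(((D ∪ B) ∩ ((D △ (C ∖ D))^c ∖ B)) ∩ (A ∩ E))^c = {1, 2, 3, 4, 5, 6, 7, 8, 9}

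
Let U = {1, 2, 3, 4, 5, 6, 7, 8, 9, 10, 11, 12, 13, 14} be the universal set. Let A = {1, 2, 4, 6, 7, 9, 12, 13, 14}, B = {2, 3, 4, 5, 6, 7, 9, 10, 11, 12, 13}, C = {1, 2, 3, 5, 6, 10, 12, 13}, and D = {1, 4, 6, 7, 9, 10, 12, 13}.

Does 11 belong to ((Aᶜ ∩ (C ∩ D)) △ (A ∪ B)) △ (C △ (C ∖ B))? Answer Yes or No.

11 ∉ A, so 11 ∈ Aᶜ
11 ∉ C and 11 ∉ D, so 11 ∉ C ∩ D
11 ∈ Aᶜ and 11 ∉ (C ∩ D), so 11 ∉ Aᶜ ∩ (C ∩ D)
11 ∉ A and 11 ∈ B, so 11 ∈ A ∪ B
11 ∉ (Aᶜ ∩ (C ∩ D)) and 11 ∈ (A ∪ B), so 11 ∈ (Aᶜ ∩ (C ∩ D)) △ (A ∪ B)
11 ∉ C and 11 ∈ B, so 11 ∉ C ∖ B
11 ∉ C and 11 ∉ (C ∖ B), so 11 ∉ C △ (C ∖ B)
11 ∈ ((Aᶜ ∩ (C ∩ D)) △ (A ∪ B)) and 11 ∉ (C △ (C ∖ B)), so 11 ∈ ((Aᶜ ∩ (C ∩ D)) △ (A ∪ B)) △ (C △ (C ∖ B))

Yes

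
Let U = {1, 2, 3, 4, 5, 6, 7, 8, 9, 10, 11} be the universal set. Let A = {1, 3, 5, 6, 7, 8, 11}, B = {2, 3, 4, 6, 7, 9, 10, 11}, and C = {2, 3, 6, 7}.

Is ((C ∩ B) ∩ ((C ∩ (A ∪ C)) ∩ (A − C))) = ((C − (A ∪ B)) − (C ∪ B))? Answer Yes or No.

Yes

C ∩ B = {2, 3, 6, 7}
A ∪ C = {1, 2, 3, 5, 6, 7, 8, 11}
C ∩ (A ∪ C) = {2, 3, 6, 7}
A − C = {1, 5, 8, 11}
(C ∩ (A ∪ C)) ∩ (A − C) = {}
(C ∩ B) ∩ ((C ∩ (A ∪ C)) ∩ (A − C)) = {}
A ∪ B = {1, 2, 3, 4, 5, 6, 7, 8, 9, 10, 11}
C − (A ∪ B) = {}
C ∪ B = {2, 3, 4, 6, 7, 9, 10, 11}
(C − (A ∪ B)) − (C ∪ B) = {}
Both equal {}, so (C ∩ B) ∩ ((C ∩ (A ∪ C)) ∩ (A − C)) = (C − (A ∪ B)) − (C ∪ B).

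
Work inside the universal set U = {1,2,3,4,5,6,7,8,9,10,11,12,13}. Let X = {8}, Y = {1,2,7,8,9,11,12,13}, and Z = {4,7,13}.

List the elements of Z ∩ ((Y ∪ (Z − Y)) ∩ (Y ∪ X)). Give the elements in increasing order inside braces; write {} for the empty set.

Z − Y = {4}
Y ∪ (Z − Y) = {1,2,4,7,8,9,11,12,13}
Y ∪ X = {1,2,7,8,9,11,12,13}
(Y ∪ (Z − Y)) ∩ (Y ∪ X) = {1,2,7,8,9,11,12,13}
Z ∩ ((Y ∪ (Z − Y)) ∩ (Y ∪ X)) = {7,13}

{7,13}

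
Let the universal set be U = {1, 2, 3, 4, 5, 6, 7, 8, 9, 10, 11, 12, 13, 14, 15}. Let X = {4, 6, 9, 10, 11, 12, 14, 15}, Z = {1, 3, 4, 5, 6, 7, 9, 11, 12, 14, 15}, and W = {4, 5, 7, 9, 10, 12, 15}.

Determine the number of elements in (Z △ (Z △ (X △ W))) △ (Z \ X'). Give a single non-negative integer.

X △ W = {5, 6, 7, 11, 14}
Z △ (X △ W) = {1, 3, 4, 9, 12, 15}
Z △ (Z △ (X △ W)) = {5, 6, 7, 11, 14}
X' = {1, 2, 3, 5, 7, 8, 13}
Z \ X' = {4, 6, 9, 11, 12, 14, 15}
(Z △ (Z △ (X △ W))) △ (Z \ X') = {4, 5, 7, 9, 12, 15}
|(Z △ (Z △ (X △ W))) △ (Z \ X')| = 6

6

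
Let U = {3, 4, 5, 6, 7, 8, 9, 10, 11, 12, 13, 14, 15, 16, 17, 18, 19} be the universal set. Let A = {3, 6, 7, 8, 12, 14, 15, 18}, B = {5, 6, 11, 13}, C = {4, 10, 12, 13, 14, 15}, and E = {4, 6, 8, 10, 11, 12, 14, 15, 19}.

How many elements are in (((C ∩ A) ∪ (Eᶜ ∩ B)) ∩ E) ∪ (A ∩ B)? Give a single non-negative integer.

4

C ∩ A = {12, 14, 15}
Eᶜ = {3, 5, 7, 9, 13, 16, 17, 18}
Eᶜ ∩ B = {5, 13}
(C ∩ A) ∪ (Eᶜ ∩ B) = {5, 12, 13, 14, 15}
((C ∩ A) ∪ (Eᶜ ∩ B)) ∩ E = {12, 14, 15}
A ∩ B = {6}
(((C ∩ A) ∪ (Eᶜ ∩ B)) ∩ E) ∪ (A ∩ B) = {6, 12, 14, 15}
|(((C ∩ A) ∪ (Eᶜ ∩ B)) ∩ E) ∪ (A ∩ B)| = 4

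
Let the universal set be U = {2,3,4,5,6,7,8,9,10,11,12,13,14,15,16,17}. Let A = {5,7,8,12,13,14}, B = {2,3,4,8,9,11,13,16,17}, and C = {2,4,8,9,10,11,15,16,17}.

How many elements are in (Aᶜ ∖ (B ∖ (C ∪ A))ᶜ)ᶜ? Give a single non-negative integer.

Aᶜ = {2,3,4,6,9,10,11,15,16,17}
C ∪ A = {2,4,5,7,8,9,10,11,12,13,14,15,16,17}
B ∖ (C ∪ A) = {3}
(B ∖ (C ∪ A))ᶜ = {2,4,5,6,7,8,9,10,11,12,13,14,15,16,17}
Aᶜ ∖ (B ∖ (C ∪ A))ᶜ = {3}
(Aᶜ ∖ (B ∖ (C ∪ A))ᶜ)ᶜ = {2,4,5,6,7,8,9,10,11,12,13,14,15,16,17}
|(Aᶜ ∖ (B ∖ (C ∪ A))ᶜ)ᶜ| = 15

15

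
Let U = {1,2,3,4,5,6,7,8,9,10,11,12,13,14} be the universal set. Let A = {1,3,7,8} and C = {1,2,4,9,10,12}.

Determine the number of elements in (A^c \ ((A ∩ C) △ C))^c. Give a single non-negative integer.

A^c = {2,4,5,6,9,10,11,12,13,14}
A ∩ C = {1}
(A ∩ C) △ C = {2,4,9,10,12}
A^c \ ((A ∩ C) △ C) = {5,6,11,13,14}
(A^c \ ((A ∩ C) △ C))^c = {1,2,3,4,7,8,9,10,12}
|(A^c \ ((A ∩ C) △ C))^c| = 9

9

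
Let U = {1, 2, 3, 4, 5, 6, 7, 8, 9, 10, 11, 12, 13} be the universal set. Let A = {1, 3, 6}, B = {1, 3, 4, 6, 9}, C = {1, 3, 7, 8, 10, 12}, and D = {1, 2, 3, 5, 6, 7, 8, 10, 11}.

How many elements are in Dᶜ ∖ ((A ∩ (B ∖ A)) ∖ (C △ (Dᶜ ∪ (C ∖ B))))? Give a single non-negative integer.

4

Dᶜ = {4, 9, 12, 13}
B ∖ A = {4, 9}
A ∩ (B ∖ A) = {}
C ∖ B = {7, 8, 10, 12}
Dᶜ ∪ (C ∖ B) = {4, 7, 8, 9, 10, 12, 13}
C △ (Dᶜ ∪ (C ∖ B)) = {1, 3, 4, 9, 13}
(A ∩ (B ∖ A)) ∖ (C △ (Dᶜ ∪ (C ∖ B))) = {}
Dᶜ ∖ ((A ∩ (B ∖ A)) ∖ (C △ (Dᶜ ∪ (C ∖ B)))) = {4, 9, 12, 13}
|Dᶜ ∖ ((A ∩ (B ∖ A)) ∖ (C △ (Dᶜ ∪ (C ∖ B))))| = 4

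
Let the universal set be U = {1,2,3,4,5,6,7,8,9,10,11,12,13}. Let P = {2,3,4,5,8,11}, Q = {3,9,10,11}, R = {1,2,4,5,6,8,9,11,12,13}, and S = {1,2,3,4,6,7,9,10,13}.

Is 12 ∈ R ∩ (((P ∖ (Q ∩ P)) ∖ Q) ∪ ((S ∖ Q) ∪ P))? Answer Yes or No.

12 ∉ Q and 12 ∉ P, so 12 ∉ Q ∩ P
12 ∉ P and 12 ∉ (Q ∩ P), so 12 ∉ P ∖ (Q ∩ P)
12 ∉ (P ∖ (Q ∩ P)) and 12 ∉ Q, so 12 ∉ (P ∖ (Q ∩ P)) ∖ Q
12 ∉ S and 12 ∉ Q, so 12 ∉ S ∖ Q
12 ∉ (S ∖ Q) and 12 ∉ P, so 12 ∉ (S ∖ Q) ∪ P
12 ∉ ((P ∖ (Q ∩ P)) ∖ Q) and 12 ∉ ((S ∖ Q) ∪ P), so 12 ∉ ((P ∖ (Q ∩ P)) ∖ Q) ∪ ((S ∖ Q) ∪ P)
12 ∈ R and 12 ∉ (((P ∖ (Q ∩ P)) ∖ Q) ∪ ((S ∖ Q) ∪ P)), so 12 ∉ R ∩ (((P ∖ (Q ∩ P)) ∖ Q) ∪ ((S ∖ Q) ∪ P))

No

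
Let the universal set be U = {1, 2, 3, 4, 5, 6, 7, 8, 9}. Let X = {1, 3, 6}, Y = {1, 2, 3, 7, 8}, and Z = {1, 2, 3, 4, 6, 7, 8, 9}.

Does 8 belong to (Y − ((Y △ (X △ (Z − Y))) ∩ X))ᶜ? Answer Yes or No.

No

8 ∈ Z and 8 ∈ Y, so 8 ∉ Z − Y
8 ∉ X and 8 ∉ (Z − Y), so 8 ∉ X △ (Z − Y)
8 ∈ Y and 8 ∉ (X △ (Z − Y)), so 8 ∈ Y △ (X △ (Z − Y))
8 ∈ (Y △ (X △ (Z − Y))) and 8 ∉ X, so 8 ∉ (Y △ (X △ (Z − Y))) ∩ X
8 ∈ Y and 8 ∉ ((Y △ (X △ (Z − Y))) ∩ X), so 8 ∈ Y − ((Y △ (X △ (Z − Y))) ∩ X)
8 ∉ (Y − ((Y △ (X △ (Z − Y))) ∩ X))ᶜ since 8 ∈ (Y − ((Y △ (X △ (Z − Y))) ∩ X))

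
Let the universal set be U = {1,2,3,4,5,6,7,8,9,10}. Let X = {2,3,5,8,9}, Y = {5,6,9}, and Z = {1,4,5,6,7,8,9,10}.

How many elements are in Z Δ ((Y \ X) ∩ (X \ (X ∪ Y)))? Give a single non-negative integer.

Y \ X = {6}
X ∪ Y = {2,3,5,6,8,9}
X \ (X ∪ Y) = {}
(Y \ X) ∩ (X \ (X ∪ Y)) = {}
Z Δ ((Y \ X) ∩ (X \ (X ∪ Y))) = {1,4,5,6,7,8,9,10}
|Z Δ ((Y \ X) ∩ (X \ (X ∪ Y)))| = 8

8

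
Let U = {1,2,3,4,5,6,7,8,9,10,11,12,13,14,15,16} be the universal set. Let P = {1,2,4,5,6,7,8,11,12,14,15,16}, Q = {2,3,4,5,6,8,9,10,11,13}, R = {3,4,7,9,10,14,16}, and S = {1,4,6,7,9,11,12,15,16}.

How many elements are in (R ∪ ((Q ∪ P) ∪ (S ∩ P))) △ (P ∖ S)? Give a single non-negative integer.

12

Q ∪ P = {1,2,3,4,5,6,7,8,9,10,11,12,13,14,15,16}
S ∩ P = {1,4,6,7,11,12,15,16}
(Q ∪ P) ∪ (S ∩ P) = {1,2,3,4,5,6,7,8,9,10,11,12,13,14,15,16}
R ∪ ((Q ∪ P) ∪ (S ∩ P)) = {1,2,3,4,5,6,7,8,9,10,11,12,13,14,15,16}
P ∖ S = {2,5,8,14}
(R ∪ ((Q ∪ P) ∪ (S ∩ P))) △ (P ∖ S) = {1,3,4,6,7,9,10,11,12,13,15,16}
|(R ∪ ((Q ∪ P) ∪ (S ∩ P))) △ (P ∖ S)| = 12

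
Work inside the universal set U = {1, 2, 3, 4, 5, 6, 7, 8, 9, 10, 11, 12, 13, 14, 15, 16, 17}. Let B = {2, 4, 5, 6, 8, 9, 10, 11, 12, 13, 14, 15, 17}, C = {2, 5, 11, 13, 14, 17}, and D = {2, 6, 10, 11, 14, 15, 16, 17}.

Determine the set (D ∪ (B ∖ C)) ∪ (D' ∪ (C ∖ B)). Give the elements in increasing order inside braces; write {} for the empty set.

{1, 2, 3, 4, 5, 6, 7, 8, 9, 10, 11, 12, 13, 14, 15, 16, 17}

B ∖ C = {4, 6, 8, 9, 10, 12, 15}
D ∪ (B ∖ C) = {2, 4, 6, 8, 9, 10, 11, 12, 14, 15, 16, 17}
D' = {1, 3, 4, 5, 7, 8, 9, 12, 13}
C ∖ B = {}
D' ∪ (C ∖ B) = {1, 3, 4, 5, 7, 8, 9, 12, 13}
(D ∪ (B ∖ C)) ∪ (D' ∪ (C ∖ B)) = {1, 2, 3, 4, 5, 6, 7, 8, 9, 10, 11, 12, 13, 14, 15, 16, 17}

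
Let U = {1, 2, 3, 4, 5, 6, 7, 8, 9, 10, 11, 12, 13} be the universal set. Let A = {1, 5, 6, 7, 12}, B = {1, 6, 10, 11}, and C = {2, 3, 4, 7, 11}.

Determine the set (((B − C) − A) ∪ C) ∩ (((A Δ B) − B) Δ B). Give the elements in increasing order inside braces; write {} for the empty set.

{7, 10, 11}

B − C = {1, 6, 10}
(B − C) − A = {10}
((B − C) − A) ∪ C = {2, 3, 4, 7, 10, 11}
A Δ B = {5, 7, 10, 11, 12}
(A Δ B) − B = {5, 7, 12}
((A Δ B) − B) Δ B = {1, 5, 6, 7, 10, 11, 12}
(((B − C) − A) ∪ C) ∩ (((A Δ B) − B) Δ B) = {7, 10, 11}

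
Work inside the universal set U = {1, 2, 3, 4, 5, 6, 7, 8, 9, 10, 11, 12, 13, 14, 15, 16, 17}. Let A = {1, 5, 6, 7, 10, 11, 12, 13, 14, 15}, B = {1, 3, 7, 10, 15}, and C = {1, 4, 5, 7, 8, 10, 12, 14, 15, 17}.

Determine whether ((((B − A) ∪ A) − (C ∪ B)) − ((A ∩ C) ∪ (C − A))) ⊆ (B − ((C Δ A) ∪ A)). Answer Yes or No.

B − A = {3}
(B − A) ∪ A = {1, 3, 5, 6, 7, 10, 11, 12, 13, 14, 15}
C ∪ B = {1, 3, 4, 5, 7, 8, 10, 12, 14, 15, 17}
((B − A) ∪ A) − (C ∪ B) = {6, 11, 13}
A ∩ C = {1, 5, 7, 10, 12, 14, 15}
C − A = {4, 8, 17}
(A ∩ C) ∪ (C − A) = {1, 4, 5, 7, 8, 10, 12, 14, 15, 17}
(((B − A) ∪ A) − (C ∪ B)) − ((A ∩ C) ∪ (C − A)) = {6, 11, 13}
C Δ A = {4, 6, 8, 11, 13, 17}
(C Δ A) ∪ A = {1, 4, 5, 6, 7, 8, 10, 11, 12, 13, 14, 15, 17}
B − ((C Δ A) ∪ A) = {3}
6 ∈ (((B − A) ∪ A) − (C ∪ B)) − ((A ∩ C) ∪ (C − A)) but 6 ∉ B − ((C Δ A) ∪ A), so the inclusion fails.

No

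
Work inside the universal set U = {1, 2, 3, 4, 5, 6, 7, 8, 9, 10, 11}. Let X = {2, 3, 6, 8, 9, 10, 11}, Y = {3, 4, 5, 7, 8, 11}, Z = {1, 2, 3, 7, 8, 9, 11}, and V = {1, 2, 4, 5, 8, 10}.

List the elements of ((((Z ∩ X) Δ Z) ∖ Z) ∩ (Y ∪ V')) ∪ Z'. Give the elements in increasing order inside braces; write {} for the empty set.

Z ∩ X = {2, 3, 8, 9, 11}
(Z ∩ X) Δ Z = {1, 7}
((Z ∩ X) Δ Z) ∖ Z = {}
V' = {3, 6, 7, 9, 11}
Y ∪ V' = {3, 4, 5, 6, 7, 8, 9, 11}
(((Z ∩ X) Δ Z) ∖ Z) ∩ (Y ∪ V') = {}
Z' = {4, 5, 6, 10}
((((Z ∩ X) Δ Z) ∖ Z) ∩ (Y ∪ V')) ∪ Z' = {4, 5, 6, 10}

{4, 5, 6, 10}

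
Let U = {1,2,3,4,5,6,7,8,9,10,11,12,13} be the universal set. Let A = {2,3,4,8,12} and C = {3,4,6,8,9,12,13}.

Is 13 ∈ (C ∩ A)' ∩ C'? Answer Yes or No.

No

13 ∈ C and 13 ∉ A, so 13 ∉ C ∩ A
13 ∈ (C ∩ A)' since 13 ∉ (C ∩ A)
13 ∈ C, so 13 ∉ C'
13 ∈ (C ∩ A)' and 13 ∉ C', so 13 ∉ (C ∩ A)' ∩ C'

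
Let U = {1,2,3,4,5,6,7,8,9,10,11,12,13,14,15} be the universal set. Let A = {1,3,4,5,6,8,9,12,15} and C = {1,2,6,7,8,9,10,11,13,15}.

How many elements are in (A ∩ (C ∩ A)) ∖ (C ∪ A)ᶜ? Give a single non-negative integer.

C ∩ A = {1,6,8,9,15}
A ∩ (C ∩ A) = {1,6,8,9,15}
C ∪ A = {1,2,3,4,5,6,7,8,9,10,11,12,13,15}
(C ∪ A)ᶜ = {14}
(A ∩ (C ∩ A)) ∖ (C ∪ A)ᶜ = {1,6,8,9,15}
|(A ∩ (C ∩ A)) ∖ (C ∪ A)ᶜ| = 5

5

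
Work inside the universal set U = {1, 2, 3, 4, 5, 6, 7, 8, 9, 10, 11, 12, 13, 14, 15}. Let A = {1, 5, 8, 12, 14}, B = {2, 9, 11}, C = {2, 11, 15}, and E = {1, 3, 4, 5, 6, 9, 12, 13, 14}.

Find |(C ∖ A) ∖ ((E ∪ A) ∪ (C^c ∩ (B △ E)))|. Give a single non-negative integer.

3

C ∖ A = {2, 11, 15}
E ∪ A = {1, 3, 4, 5, 6, 8, 9, 12, 13, 14}
C^c = {1, 3, 4, 5, 6, 7, 8, 9, 10, 12, 13, 14}
B △ E = {1, 2, 3, 4, 5, 6, 11, 12, 13, 14}
C^c ∩ (B △ E) = {1, 3, 4, 5, 6, 12, 13, 14}
(E ∪ A) ∪ (C^c ∩ (B △ E)) = {1, 3, 4, 5, 6, 8, 9, 12, 13, 14}
(C ∖ A) ∖ ((E ∪ A) ∪ (C^c ∩ (B △ E))) = {2, 11, 15}
|(C ∖ A) ∖ ((E ∪ A) ∪ (C^c ∩ (B △ E)))| = 3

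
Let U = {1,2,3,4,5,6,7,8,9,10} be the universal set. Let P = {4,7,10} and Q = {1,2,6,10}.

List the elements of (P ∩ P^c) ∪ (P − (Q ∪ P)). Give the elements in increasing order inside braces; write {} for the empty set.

P^c = {1,2,3,5,6,8,9}
P ∩ P^c = {}
Q ∪ P = {1,2,4,6,7,10}
P − (Q ∪ P) = {}
(P ∩ P^c) ∪ (P − (Q ∪ P)) = {}

{}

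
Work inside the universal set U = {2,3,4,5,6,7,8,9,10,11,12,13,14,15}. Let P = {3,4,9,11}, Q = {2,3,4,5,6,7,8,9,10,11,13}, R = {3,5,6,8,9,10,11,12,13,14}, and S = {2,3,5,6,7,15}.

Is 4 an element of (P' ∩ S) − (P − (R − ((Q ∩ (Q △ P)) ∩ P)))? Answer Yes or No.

4 ∈ P, so 4 ∉ P'
4 ∉ P' and 4 ∉ S, so 4 ∉ P' ∩ S
4 ∈ Q and 4 ∈ P, so 4 ∉ Q △ P
4 ∈ Q and 4 ∉ (Q △ P), so 4 ∉ Q ∩ (Q △ P)
4 ∉ (Q ∩ (Q △ P)) and 4 ∈ P, so 4 ∉ (Q ∩ (Q △ P)) ∩ P
4 ∉ R and 4 ∉ ((Q ∩ (Q △ P)) ∩ P), so 4 ∉ R − ((Q ∩ (Q △ P)) ∩ P)
4 ∈ P and 4 ∉ (R − ((Q ∩ (Q △ P)) ∩ P)), so 4 ∈ P − (R − ((Q ∩ (Q △ P)) ∩ P))
4 ∉ (P' ∩ S) and 4 ∈ (P − (R − ((Q ∩ (Q △ P)) ∩ P))), so 4 ∉ (P' ∩ S) − (P − (R − ((Q ∩ (Q △ P)) ∩ P)))

No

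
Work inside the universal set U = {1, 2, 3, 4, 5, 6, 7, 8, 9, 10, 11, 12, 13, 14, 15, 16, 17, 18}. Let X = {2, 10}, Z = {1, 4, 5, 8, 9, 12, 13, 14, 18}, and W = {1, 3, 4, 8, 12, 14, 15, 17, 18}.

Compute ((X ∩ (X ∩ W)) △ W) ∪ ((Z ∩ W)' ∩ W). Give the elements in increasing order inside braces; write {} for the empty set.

X ∩ W = {}
X ∩ (X ∩ W) = {}
(X ∩ (X ∩ W)) △ W = {1, 3, 4, 8, 12, 14, 15, 17, 18}
Z ∩ W = {1, 4, 8, 12, 14, 18}
(Z ∩ W)' = {2, 3, 5, 6, 7, 9, 10, 11, 13, 15, 16, 17}
(Z ∩ W)' ∩ W = {3, 15, 17}
((X ∩ (X ∩ W)) △ W) ∪ ((Z ∩ W)' ∩ W) = {1, 3, 4, 8, 12, 14, 15, 17, 18}

{1, 3, 4, 8, 12, 14, 15, 17, 18}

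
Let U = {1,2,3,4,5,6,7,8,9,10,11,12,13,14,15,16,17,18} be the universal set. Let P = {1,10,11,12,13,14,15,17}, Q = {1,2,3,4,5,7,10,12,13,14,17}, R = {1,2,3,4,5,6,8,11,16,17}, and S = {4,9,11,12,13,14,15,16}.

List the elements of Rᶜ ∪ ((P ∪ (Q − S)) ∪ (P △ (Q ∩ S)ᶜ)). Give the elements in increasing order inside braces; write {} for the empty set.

{1,2,3,5,6,7,8,9,10,11,12,13,14,15,16,17,18}

Rᶜ = {7,9,10,12,13,14,15,18}
Q − S = {1,2,3,5,7,10,17}
P ∪ (Q − S) = {1,2,3,5,7,10,11,12,13,14,15,17}
Q ∩ S = {4,12,13,14}
(Q ∩ S)ᶜ = {1,2,3,5,6,7,8,9,10,11,15,16,17,18}
P △ (Q ∩ S)ᶜ = {2,3,5,6,7,8,9,12,13,14,16,18}
(P ∪ (Q − S)) ∪ (P △ (Q ∩ S)ᶜ) = {1,2,3,5,6,7,8,9,10,11,12,13,14,15,16,17,18}
Rᶜ ∪ ((P ∪ (Q − S)) ∪ (P △ (Q ∩ S)ᶜ)) = {1,2,3,5,6,7,8,9,10,11,12,13,14,15,16,17,18}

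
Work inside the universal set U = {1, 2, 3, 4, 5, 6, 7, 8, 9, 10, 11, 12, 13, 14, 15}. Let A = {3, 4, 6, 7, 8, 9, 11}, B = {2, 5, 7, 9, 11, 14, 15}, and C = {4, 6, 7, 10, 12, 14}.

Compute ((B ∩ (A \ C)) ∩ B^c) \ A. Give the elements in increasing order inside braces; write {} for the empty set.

A \ C = {3, 8, 9, 11}
B ∩ (A \ C) = {9, 11}
B^c = {1, 3, 4, 6, 8, 10, 12, 13}
(B ∩ (A \ C)) ∩ B^c = {}
((B ∩ (A \ C)) ∩ B^c) \ A = {}

{}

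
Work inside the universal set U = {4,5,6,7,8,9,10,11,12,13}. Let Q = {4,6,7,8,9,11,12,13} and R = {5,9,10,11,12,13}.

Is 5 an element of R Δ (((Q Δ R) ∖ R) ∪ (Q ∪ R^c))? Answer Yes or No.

Yes

5 ∉ Q and 5 ∈ R, so 5 ∈ Q Δ R
5 ∈ (Q Δ R) and 5 ∈ R, so 5 ∉ (Q Δ R) ∖ R
5 ∈ R, so 5 ∉ R^c
5 ∉ Q and 5 ∉ R^c, so 5 ∉ Q ∪ R^c
5 ∉ ((Q Δ R) ∖ R) and 5 ∉ (Q ∪ R^c), so 5 ∉ ((Q Δ R) ∖ R) ∪ (Q ∪ R^c)
5 ∈ R and 5 ∉ (((Q Δ R) ∖ R) ∪ (Q ∪ R^c)), so 5 ∈ R Δ (((Q Δ R) ∖ R) ∪ (Q ∪ R^c))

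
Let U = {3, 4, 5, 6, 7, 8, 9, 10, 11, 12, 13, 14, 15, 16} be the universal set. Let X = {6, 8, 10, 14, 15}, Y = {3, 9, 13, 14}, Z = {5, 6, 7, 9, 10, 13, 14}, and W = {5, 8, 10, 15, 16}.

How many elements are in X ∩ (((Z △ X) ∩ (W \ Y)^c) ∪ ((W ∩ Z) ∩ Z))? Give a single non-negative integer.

1

Z △ X = {5, 7, 8, 9, 13, 15}
W \ Y = {5, 8, 10, 15, 16}
(W \ Y)^c = {3, 4, 6, 7, 9, 11, 12, 13, 14}
(Z △ X) ∩ (W \ Y)^c = {7, 9, 13}
W ∩ Z = {5, 10}
(W ∩ Z) ∩ Z = {5, 10}
((Z △ X) ∩ (W \ Y)^c) ∪ ((W ∩ Z) ∩ Z) = {5, 7, 9, 10, 13}
X ∩ (((Z △ X) ∩ (W \ Y)^c) ∪ ((W ∩ Z) ∩ Z)) = {10}
|X ∩ (((Z △ X) ∩ (W \ Y)^c) ∪ ((W ∩ Z) ∩ Z))| = 1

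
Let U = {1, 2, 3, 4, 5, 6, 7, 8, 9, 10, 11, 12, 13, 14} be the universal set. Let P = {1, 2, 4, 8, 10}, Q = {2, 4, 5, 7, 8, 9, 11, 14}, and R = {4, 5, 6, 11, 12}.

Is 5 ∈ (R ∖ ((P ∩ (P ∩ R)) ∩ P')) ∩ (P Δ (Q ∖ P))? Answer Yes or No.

Yes

5 ∉ P and 5 ∈ R, so 5 ∉ P ∩ R
5 ∉ P and 5 ∉ (P ∩ R), so 5 ∉ P ∩ (P ∩ R)
5 ∉ P, so 5 ∈ P'
5 ∉ (P ∩ (P ∩ R)) and 5 ∈ P', so 5 ∉ (P ∩ (P ∩ R)) ∩ P'
5 ∈ R and 5 ∉ ((P ∩ (P ∩ R)) ∩ P'), so 5 ∈ R ∖ ((P ∩ (P ∩ R)) ∩ P')
5 ∈ Q and 5 ∉ P, so 5 ∈ Q ∖ P
5 ∉ P and 5 ∈ (Q ∖ P), so 5 ∈ P Δ (Q ∖ P)
5 ∈ (R ∖ ((P ∩ (P ∩ R)) ∩ P')) and 5 ∈ (P Δ (Q ∖ P)), so 5 ∈ (R ∖ ((P ∩ (P ∩ R)) ∩ P')) ∩ (P Δ (Q ∖ P))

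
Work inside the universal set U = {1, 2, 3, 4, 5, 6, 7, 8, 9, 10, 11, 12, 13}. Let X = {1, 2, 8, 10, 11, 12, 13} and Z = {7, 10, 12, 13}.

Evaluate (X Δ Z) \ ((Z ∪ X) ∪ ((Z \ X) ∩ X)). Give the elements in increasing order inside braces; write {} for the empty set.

{}

X Δ Z = {1, 2, 7, 8, 11}
Z ∪ X = {1, 2, 7, 8, 10, 11, 12, 13}
Z \ X = {7}
(Z \ X) ∩ X = {}
(Z ∪ X) ∪ ((Z \ X) ∩ X) = {1, 2, 7, 8, 10, 11, 12, 13}
(X Δ Z) \ ((Z ∪ X) ∪ ((Z \ X) ∩ X)) = {}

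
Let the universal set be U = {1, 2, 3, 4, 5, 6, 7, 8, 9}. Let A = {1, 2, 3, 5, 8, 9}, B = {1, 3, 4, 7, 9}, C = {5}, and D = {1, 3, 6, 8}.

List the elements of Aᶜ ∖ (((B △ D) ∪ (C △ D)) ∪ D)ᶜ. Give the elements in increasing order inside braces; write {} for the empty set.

Aᶜ = {4, 6, 7}
B △ D = {4, 6, 7, 8, 9}
C △ D = {1, 3, 5, 6, 8}
(B △ D) ∪ (C △ D) = {1, 3, 4, 5, 6, 7, 8, 9}
((B △ D) ∪ (C △ D)) ∪ D = {1, 3, 4, 5, 6, 7, 8, 9}
(((B △ D) ∪ (C △ D)) ∪ D)ᶜ = {2}
Aᶜ ∖ (((B △ D) ∪ (C △ D)) ∪ D)ᶜ = {4, 6, 7}

{4, 6, 7}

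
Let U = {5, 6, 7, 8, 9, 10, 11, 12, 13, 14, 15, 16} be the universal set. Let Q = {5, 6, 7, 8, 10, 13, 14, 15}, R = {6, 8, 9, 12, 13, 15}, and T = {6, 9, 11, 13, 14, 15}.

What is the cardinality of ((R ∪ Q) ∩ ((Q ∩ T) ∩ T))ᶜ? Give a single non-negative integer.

8

R ∪ Q = {5, 6, 7, 8, 9, 10, 12, 13, 14, 15}
Q ∩ T = {6, 13, 14, 15}
(Q ∩ T) ∩ T = {6, 13, 14, 15}
(R ∪ Q) ∩ ((Q ∩ T) ∩ T) = {6, 13, 14, 15}
((R ∪ Q) ∩ ((Q ∩ T) ∩ T))ᶜ = {5, 7, 8, 9, 10, 11, 12, 16}
|((R ∪ Q) ∩ ((Q ∩ T) ∩ T))ᶜ| = 8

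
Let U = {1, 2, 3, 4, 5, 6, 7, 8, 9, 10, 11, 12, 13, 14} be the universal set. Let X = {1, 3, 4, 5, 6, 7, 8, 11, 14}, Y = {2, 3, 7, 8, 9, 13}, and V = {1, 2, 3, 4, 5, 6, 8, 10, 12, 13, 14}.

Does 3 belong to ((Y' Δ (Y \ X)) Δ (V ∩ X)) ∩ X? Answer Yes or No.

3 ∈ Y, so 3 ∉ Y'
3 ∈ Y and 3 ∈ X, so 3 ∉ Y \ X
3 ∉ Y' and 3 ∉ (Y \ X), so 3 ∉ Y' Δ (Y \ X)
3 ∈ V and 3 ∈ X, so 3 ∈ V ∩ X
3 ∉ (Y' Δ (Y \ X)) and 3 ∈ (V ∩ X), so 3 ∈ (Y' Δ (Y \ X)) Δ (V ∩ X)
3 ∈ ((Y' Δ (Y \ X)) Δ (V ∩ X)) and 3 ∈ X, so 3 ∈ ((Y' Δ (Y \ X)) Δ (V ∩ X)) ∩ X

Yes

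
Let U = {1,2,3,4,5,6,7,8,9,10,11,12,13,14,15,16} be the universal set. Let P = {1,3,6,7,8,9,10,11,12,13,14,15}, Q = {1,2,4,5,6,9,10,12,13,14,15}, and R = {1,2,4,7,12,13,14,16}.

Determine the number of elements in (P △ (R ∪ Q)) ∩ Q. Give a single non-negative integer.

R ∪ Q = {1,2,4,5,6,7,9,10,12,13,14,15,16}
P △ (R ∪ Q) = {2,3,4,5,8,11,16}
(P △ (R ∪ Q)) ∩ Q = {2,4,5}
|(P △ (R ∪ Q)) ∩ Q| = 3

3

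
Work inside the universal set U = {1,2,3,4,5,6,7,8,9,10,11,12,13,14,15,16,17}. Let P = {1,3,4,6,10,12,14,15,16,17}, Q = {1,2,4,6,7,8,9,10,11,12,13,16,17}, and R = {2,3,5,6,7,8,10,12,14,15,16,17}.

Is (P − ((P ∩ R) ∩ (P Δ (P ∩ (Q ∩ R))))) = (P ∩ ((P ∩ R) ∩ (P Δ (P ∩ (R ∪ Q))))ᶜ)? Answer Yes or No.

No

P ∩ R = {3,6,10,12,14,15,16,17}
Q ∩ R = {2,6,7,8,10,12,16,17}
P ∩ (Q ∩ R) = {6,10,12,16,17}
P Δ (P ∩ (Q ∩ R)) = {1,3,4,14,15}
(P ∩ R) ∩ (P Δ (P ∩ (Q ∩ R))) = {3,14,15}
P − ((P ∩ R) ∩ (P Δ (P ∩ (Q ∩ R)))) = {1,4,6,10,12,16,17}
R ∪ Q = {1,2,3,4,5,6,7,8,9,10,11,12,13,14,15,16,17}
P ∩ (R ∪ Q) = {1,3,4,6,10,12,14,15,16,17}
P Δ (P ∩ (R ∪ Q)) = {}
(P ∩ R) ∩ (P Δ (P ∩ (R ∪ Q))) = {}
((P ∩ R) ∩ (P Δ (P ∩ (R ∪ Q))))ᶜ = {1,2,3,4,5,6,7,8,9,10,11,12,13,14,15,16,17}
P ∩ ((P ∩ R) ∩ (P Δ (P ∩ (R ∪ Q))))ᶜ = {1,3,4,6,10,12,14,15,16,17}
3 ∈ P ∩ ((P ∩ R) ∩ (P Δ (P ∩ (R ∪ Q))))ᶜ but 3 ∉ P − ((P ∩ R) ∩ (P Δ (P ∩ (Q ∩ R)))), so they differ.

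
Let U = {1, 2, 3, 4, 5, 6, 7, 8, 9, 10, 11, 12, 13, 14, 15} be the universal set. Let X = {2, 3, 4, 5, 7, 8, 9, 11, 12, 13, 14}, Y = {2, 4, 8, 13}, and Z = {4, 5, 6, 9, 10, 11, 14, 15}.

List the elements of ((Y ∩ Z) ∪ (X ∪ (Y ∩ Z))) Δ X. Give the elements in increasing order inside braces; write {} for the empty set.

{}

Y ∩ Z = {4}
X ∪ (Y ∩ Z) = {2, 3, 4, 5, 7, 8, 9, 11, 12, 13, 14}
(Y ∩ Z) ∪ (X ∪ (Y ∩ Z)) = {2, 3, 4, 5, 7, 8, 9, 11, 12, 13, 14}
((Y ∩ Z) ∪ (X ∪ (Y ∩ Z))) Δ X = {}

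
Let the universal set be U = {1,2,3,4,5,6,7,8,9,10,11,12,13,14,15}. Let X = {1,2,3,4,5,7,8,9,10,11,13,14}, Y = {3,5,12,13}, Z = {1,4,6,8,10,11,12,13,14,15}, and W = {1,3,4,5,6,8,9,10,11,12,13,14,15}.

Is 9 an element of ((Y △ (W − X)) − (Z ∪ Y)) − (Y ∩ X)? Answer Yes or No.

9 ∈ W and 9 ∈ X, so 9 ∉ W − X
9 ∉ Y and 9 ∉ (W − X), so 9 ∉ Y △ (W − X)
9 ∉ Z and 9 ∉ Y, so 9 ∉ Z ∪ Y
9 ∉ (Y △ (W − X)) and 9 ∉ (Z ∪ Y), so 9 ∉ (Y △ (W − X)) − (Z ∪ Y)
9 ∉ Y and 9 ∈ X, so 9 ∉ Y ∩ X
9 ∉ ((Y △ (W − X)) − (Z ∪ Y)) and 9 ∉ (Y ∩ X), so 9 ∉ ((Y △ (W − X)) − (Z ∪ Y)) − (Y ∩ X)

No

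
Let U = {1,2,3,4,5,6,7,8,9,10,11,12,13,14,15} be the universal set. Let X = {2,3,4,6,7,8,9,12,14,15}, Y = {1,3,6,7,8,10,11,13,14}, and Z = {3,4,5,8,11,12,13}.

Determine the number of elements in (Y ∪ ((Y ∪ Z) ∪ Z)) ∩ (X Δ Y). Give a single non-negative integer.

6

Y ∪ Z = {1,3,4,5,6,7,8,10,11,12,13,14}
(Y ∪ Z) ∪ Z = {1,3,4,5,6,7,8,10,11,12,13,14}
Y ∪ ((Y ∪ Z) ∪ Z) = {1,3,4,5,6,7,8,10,11,12,13,14}
X Δ Y = {1,2,4,9,10,11,12,13,15}
(Y ∪ ((Y ∪ Z) ∪ Z)) ∩ (X Δ Y) = {1,4,10,11,12,13}
|(Y ∪ ((Y ∪ Z) ∪ Z)) ∩ (X Δ Y)| = 6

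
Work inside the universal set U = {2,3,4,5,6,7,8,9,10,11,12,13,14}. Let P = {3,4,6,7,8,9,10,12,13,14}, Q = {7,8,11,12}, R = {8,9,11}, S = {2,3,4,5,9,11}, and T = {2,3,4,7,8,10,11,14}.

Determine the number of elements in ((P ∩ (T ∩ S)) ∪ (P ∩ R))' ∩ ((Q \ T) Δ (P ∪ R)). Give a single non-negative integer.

6

T ∩ S = {2,3,4,11}
P ∩ (T ∩ S) = {3,4}
P ∩ R = {8,9}
(P ∩ (T ∩ S)) ∪ (P ∩ R) = {3,4,8,9}
((P ∩ (T ∩ S)) ∪ (P ∩ R))' = {2,5,6,7,10,11,12,13,14}
Q \ T = {12}
P ∪ R = {3,4,6,7,8,9,10,11,12,13,14}
(Q \ T) Δ (P ∪ R) = {3,4,6,7,8,9,10,11,13,14}
((P ∩ (T ∩ S)) ∪ (P ∩ R))' ∩ ((Q \ T) Δ (P ∪ R)) = {6,7,10,11,13,14}
|((P ∩ (T ∩ S)) ∪ (P ∩ R))' ∩ ((Q \ T) Δ (P ∪ R))| = 6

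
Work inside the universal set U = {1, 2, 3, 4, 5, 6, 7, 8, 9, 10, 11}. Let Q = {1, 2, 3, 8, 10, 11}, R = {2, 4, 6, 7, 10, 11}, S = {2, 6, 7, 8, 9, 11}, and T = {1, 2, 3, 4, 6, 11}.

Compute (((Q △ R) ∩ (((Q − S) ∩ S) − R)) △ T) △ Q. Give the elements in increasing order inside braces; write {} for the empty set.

{4, 6, 8, 10}

Q △ R = {1, 3, 4, 6, 7, 8}
Q − S = {1, 3, 10}
(Q − S) ∩ S = {}
((Q − S) ∩ S) − R = {}
(Q △ R) ∩ (((Q − S) ∩ S) − R) = {}
((Q △ R) ∩ (((Q − S) ∩ S) − R)) △ T = {1, 2, 3, 4, 6, 11}
(((Q △ R) ∩ (((Q − S) ∩ S) − R)) △ T) △ Q = {4, 6, 8, 10}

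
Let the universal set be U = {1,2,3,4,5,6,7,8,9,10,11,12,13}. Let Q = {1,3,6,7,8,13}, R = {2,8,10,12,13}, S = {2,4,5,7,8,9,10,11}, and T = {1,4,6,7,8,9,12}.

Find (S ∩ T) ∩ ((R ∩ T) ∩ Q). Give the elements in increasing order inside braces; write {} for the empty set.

S ∩ T = {4,7,8,9}
R ∩ T = {8,12}
(R ∩ T) ∩ Q = {8}
(S ∩ T) ∩ ((R ∩ T) ∩ Q) = {8}

{8}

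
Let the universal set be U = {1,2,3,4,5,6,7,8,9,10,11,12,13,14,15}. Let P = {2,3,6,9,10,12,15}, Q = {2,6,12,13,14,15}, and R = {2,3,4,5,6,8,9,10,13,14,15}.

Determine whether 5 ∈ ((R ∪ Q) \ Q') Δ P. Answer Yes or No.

No

5 ∈ R and 5 ∉ Q, so 5 ∈ R ∪ Q
5 ∉ Q, so 5 ∈ Q'
5 ∈ (R ∪ Q) and 5 ∈ Q', so 5 ∉ (R ∪ Q) \ Q'
5 ∉ ((R ∪ Q) \ Q') and 5 ∉ P, so 5 ∉ ((R ∪ Q) \ Q') Δ P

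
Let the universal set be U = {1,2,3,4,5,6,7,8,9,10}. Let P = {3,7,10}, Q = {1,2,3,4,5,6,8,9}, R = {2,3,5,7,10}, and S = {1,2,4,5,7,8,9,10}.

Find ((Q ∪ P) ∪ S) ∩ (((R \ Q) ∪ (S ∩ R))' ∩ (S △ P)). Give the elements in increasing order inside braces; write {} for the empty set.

Q ∪ P = {1,2,3,4,5,6,7,8,9,10}
(Q ∪ P) ∪ S = {1,2,3,4,5,6,7,8,9,10}
R \ Q = {7,10}
S ∩ R = {2,5,7,10}
(R \ Q) ∪ (S ∩ R) = {2,5,7,10}
((R \ Q) ∪ (S ∩ R))' = {1,3,4,6,8,9}
S △ P = {1,2,3,4,5,8,9}
((R \ Q) ∪ (S ∩ R))' ∩ (S △ P) = {1,3,4,8,9}
((Q ∪ P) ∪ S) ∩ (((R \ Q) ∪ (S ∩ R))' ∩ (S △ P)) = {1,3,4,8,9}

{1,3,4,8,9}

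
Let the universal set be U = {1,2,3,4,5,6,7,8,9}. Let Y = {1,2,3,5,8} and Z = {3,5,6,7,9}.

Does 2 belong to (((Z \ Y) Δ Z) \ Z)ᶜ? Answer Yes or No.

2 ∉ Z and 2 ∈ Y, so 2 ∉ Z \ Y
2 ∉ (Z \ Y) and 2 ∉ Z, so 2 ∉ (Z \ Y) Δ Z
2 ∉ ((Z \ Y) Δ Z) and 2 ∉ Z, so 2 ∉ ((Z \ Y) Δ Z) \ Z
2 ∈ (((Z \ Y) Δ Z) \ Z)ᶜ since 2 ∉ (((Z \ Y) Δ Z) \ Z)

Yes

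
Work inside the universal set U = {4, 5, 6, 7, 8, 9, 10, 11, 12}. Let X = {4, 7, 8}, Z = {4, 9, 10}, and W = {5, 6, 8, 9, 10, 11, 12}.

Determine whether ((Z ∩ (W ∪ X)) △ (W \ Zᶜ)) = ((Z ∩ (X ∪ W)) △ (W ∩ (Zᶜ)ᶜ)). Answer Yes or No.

W ∪ X = {4, 5, 6, 7, 8, 9, 10, 11, 12}
Z ∩ (W ∪ X) = {4, 9, 10}
Zᶜ = {5, 6, 7, 8, 11, 12}
W \ Zᶜ = {9, 10}
(Z ∩ (W ∪ X)) △ (W \ Zᶜ) = {4}
X ∪ W = {4, 5, 6, 7, 8, 9, 10, 11, 12}
Z ∩ (X ∪ W) = {4, 9, 10}
(Zᶜ)ᶜ = {4, 9, 10}
W ∩ (Zᶜ)ᶜ = {9, 10}
(Z ∩ (X ∪ W)) △ (W ∩ (Zᶜ)ᶜ) = {4}
Both equal {4}, so (Z ∩ (W ∪ X)) △ (W \ Zᶜ) = (Z ∩ (X ∪ W)) △ (W ∩ (Zᶜ)ᶜ).

Yes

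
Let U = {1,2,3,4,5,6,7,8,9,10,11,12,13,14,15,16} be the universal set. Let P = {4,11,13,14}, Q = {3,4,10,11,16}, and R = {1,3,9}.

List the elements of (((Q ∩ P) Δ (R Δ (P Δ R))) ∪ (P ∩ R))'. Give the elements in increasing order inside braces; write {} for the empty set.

{1,2,3,4,5,6,7,8,9,10,11,12,15,16}

Q ∩ P = {4,11}
P Δ R = {1,3,4,9,11,13,14}
R Δ (P Δ R) = {4,11,13,14}
(Q ∩ P) Δ (R Δ (P Δ R)) = {13,14}
P ∩ R = {}
((Q ∩ P) Δ (R Δ (P Δ R))) ∪ (P ∩ R) = {13,14}
(((Q ∩ P) Δ (R Δ (P Δ R))) ∪ (P ∩ R))' = {1,2,3,4,5,6,7,8,9,10,11,12,15,16}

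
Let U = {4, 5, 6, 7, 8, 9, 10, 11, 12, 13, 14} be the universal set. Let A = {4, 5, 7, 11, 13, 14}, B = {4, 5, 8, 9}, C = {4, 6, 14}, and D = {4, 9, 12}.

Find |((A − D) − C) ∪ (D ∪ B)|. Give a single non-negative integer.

8

A − D = {5, 7, 11, 13, 14}
(A − D) − C = {5, 7, 11, 13}
D ∪ B = {4, 5, 8, 9, 12}
((A − D) − C) ∪ (D ∪ B) = {4, 5, 7, 8, 9, 11, 12, 13}
|((A − D) − C) ∪ (D ∪ B)| = 8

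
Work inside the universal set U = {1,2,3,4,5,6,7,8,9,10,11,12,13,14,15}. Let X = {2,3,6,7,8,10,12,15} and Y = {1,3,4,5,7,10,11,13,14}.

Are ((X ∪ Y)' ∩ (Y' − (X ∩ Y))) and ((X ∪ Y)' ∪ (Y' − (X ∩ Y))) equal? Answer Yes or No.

X ∪ Y = {1,2,3,4,5,6,7,8,10,11,12,13,14,15}
(X ∪ Y)' = {9}
Y' = {2,6,8,9,12,15}
X ∩ Y = {3,7,10}
Y' − (X ∩ Y) = {2,6,8,9,12,15}
(X ∪ Y)' ∩ (Y' − (X ∩ Y)) = {9}
(X ∪ Y)' ∪ (Y' − (X ∩ Y)) = {2,6,8,9,12,15}
2 ∈ (X ∪ Y)' ∪ (Y' − (X ∩ Y)) but 2 ∉ (X ∪ Y)' ∩ (Y' − (X ∩ Y)), so they differ.

No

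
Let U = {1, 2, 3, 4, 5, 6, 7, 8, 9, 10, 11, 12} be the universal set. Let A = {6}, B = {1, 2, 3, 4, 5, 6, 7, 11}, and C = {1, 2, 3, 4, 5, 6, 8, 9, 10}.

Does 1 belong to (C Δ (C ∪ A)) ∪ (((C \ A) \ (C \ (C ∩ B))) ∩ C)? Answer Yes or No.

Yes

1 ∈ C and 1 ∉ A, so 1 ∈ C ∪ A
1 ∈ C and 1 ∈ (C ∪ A), so 1 ∉ C Δ (C ∪ A)
1 ∈ C and 1 ∉ A, so 1 ∈ C \ A
1 ∈ C and 1 ∈ B, so 1 ∈ C ∩ B
1 ∈ C and 1 ∈ (C ∩ B), so 1 ∉ C \ (C ∩ B)
1 ∈ (C \ A) and 1 ∉ (C \ (C ∩ B)), so 1 ∈ (C \ A) \ (C \ (C ∩ B))
1 ∈ ((C \ A) \ (C \ (C ∩ B))) and 1 ∈ C, so 1 ∈ ((C \ A) \ (C \ (C ∩ B))) ∩ C
1 ∉ (C Δ (C ∪ A)) and 1 ∈ (((C \ A) \ (C \ (C ∩ B))) ∩ C), so 1 ∈ (C Δ (C ∪ A)) ∪ (((C \ A) \ (C \ (C ∩ B))) ∩ C)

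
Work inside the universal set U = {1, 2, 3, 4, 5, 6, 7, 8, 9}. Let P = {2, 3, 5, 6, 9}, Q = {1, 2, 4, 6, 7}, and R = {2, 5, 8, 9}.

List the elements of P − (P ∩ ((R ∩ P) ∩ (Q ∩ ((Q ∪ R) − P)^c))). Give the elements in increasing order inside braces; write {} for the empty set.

{3, 5, 6, 9}

R ∩ P = {2, 5, 9}
Q ∪ R = {1, 2, 4, 5, 6, 7, 8, 9}
(Q ∪ R) − P = {1, 4, 7, 8}
((Q ∪ R) − P)^c = {2, 3, 5, 6, 9}
Q ∩ ((Q ∪ R) − P)^c = {2, 6}
(R ∩ P) ∩ (Q ∩ ((Q ∪ R) − P)^c) = {2}
P ∩ ((R ∩ P) ∩ (Q ∩ ((Q ∪ R) − P)^c)) = {2}
P − (P ∩ ((R ∩ P) ∩ (Q ∩ ((Q ∪ R) − P)^c))) = {3, 5, 6, 9}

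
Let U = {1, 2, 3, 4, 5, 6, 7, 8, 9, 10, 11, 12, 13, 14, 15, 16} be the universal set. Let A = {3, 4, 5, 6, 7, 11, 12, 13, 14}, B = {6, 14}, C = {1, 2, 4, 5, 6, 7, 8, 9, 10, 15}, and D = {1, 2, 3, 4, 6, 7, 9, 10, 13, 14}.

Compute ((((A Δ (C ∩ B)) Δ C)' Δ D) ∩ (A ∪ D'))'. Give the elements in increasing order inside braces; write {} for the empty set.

C ∩ B = {6}
A Δ (C ∩ B) = {3, 4, 5, 7, 11, 12, 13, 14}
(A Δ (C ∩ B)) Δ C = {1, 2, 3, 6, 8, 9, 10, 11, 12, 13, 14, 15}
((A Δ (C ∩ B)) Δ C)' = {4, 5, 7, 16}
((A Δ (C ∩ B)) Δ C)' Δ D = {1, 2, 3, 5, 6, 9, 10, 13, 14, 16}
D' = {5, 8, 11, 12, 15, 16}
A ∪ D' = {3, 4, 5, 6, 7, 8, 11, 12, 13, 14, 15, 16}
(((A Δ (C ∩ B)) Δ C)' Δ D) ∩ (A ∪ D') = {3, 5, 6, 13, 14, 16}
((((A Δ (C ∩ B)) Δ C)' Δ D) ∩ (A ∪ D'))' = {1, 2, 4, 7, 8, 9, 10, 11, 12, 15}

{1, 2, 4, 7, 8, 9, 10, 11, 12, 15}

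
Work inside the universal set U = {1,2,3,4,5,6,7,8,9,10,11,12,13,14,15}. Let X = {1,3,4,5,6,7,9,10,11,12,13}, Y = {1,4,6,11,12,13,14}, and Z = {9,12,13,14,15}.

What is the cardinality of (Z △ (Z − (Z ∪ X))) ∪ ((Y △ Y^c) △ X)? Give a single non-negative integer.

7

Z ∪ X = {1,3,4,5,6,7,9,10,11,12,13,14,15}
Z − (Z ∪ X) = {}
Z △ (Z − (Z ∪ X)) = {9,12,13,14,15}
Y^c = {2,3,5,7,8,9,10,15}
Y △ Y^c = {1,2,3,4,5,6,7,8,9,10,11,12,13,14,15}
(Y △ Y^c) △ X = {2,8,14,15}
(Z △ (Z − (Z ∪ X))) ∪ ((Y △ Y^c) △ X) = {2,8,9,12,13,14,15}
|(Z △ (Z − (Z ∪ X))) ∪ ((Y △ Y^c) △ X)| = 7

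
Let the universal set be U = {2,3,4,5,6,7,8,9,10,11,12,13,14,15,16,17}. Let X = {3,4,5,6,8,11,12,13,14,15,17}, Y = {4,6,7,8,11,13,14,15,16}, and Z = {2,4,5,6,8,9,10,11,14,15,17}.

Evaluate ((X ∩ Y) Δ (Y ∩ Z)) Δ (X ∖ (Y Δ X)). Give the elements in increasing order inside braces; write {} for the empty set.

X ∩ Y = {4,6,8,11,13,14,15}
Y ∩ Z = {4,6,8,11,14,15}
(X ∩ Y) Δ (Y ∩ Z) = {13}
Y Δ X = {3,5,7,12,16,17}
X ∖ (Y Δ X) = {4,6,8,11,13,14,15}
((X ∩ Y) Δ (Y ∩ Z)) Δ (X ∖ (Y Δ X)) = {4,6,8,11,14,15}

{4,6,8,11,14,15}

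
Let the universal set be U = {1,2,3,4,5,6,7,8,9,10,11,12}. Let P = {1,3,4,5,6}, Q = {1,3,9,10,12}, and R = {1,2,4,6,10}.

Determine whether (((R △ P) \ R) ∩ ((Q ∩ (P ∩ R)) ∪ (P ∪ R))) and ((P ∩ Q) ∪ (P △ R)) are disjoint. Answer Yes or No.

No

R △ P = {2,3,5,10}
(R △ P) \ R = {3,5}
P ∩ R = {1,4,6}
Q ∩ (P ∩ R) = {1}
P ∪ R = {1,2,3,4,5,6,10}
(Q ∩ (P ∩ R)) ∪ (P ∪ R) = {1,2,3,4,5,6,10}
((R △ P) \ R) ∩ ((Q ∩ (P ∩ R)) ∪ (P ∪ R)) = {3,5}
P ∩ Q = {1,3}
P △ R = {2,3,5,10}
(P ∩ Q) ∪ (P △ R) = {1,2,3,5,10}
3 lies in both, so they are not disjoint.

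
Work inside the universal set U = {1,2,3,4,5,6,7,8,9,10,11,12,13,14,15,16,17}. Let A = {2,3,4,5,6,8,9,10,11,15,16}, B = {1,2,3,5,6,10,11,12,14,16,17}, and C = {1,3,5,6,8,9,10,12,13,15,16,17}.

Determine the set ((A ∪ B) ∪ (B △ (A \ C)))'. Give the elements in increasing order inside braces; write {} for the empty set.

A ∪ B = {1,2,3,4,5,6,8,9,10,11,12,14,15,16,17}
A \ C = {2,4,11}
B △ (A \ C) = {1,3,4,5,6,10,12,14,16,17}
(A ∪ B) ∪ (B △ (A \ C)) = {1,2,3,4,5,6,8,9,10,11,12,14,15,16,17}
((A ∪ B) ∪ (B △ (A \ C)))' = {7,13}

{7,13}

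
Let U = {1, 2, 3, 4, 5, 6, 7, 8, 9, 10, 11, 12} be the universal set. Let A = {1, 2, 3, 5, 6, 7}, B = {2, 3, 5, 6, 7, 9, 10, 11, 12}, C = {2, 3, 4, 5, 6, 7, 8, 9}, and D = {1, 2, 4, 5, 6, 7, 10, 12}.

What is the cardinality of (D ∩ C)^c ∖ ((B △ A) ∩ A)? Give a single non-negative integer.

D ∩ C = {2, 4, 5, 6, 7}
(D ∩ C)^c = {1, 3, 8, 9, 10, 11, 12}
B △ A = {1, 9, 10, 11, 12}
(B △ A) ∩ A = {1}
(D ∩ C)^c ∖ ((B △ A) ∩ A) = {3, 8, 9, 10, 11, 12}
|(D ∩ C)^c ∖ ((B △ A) ∩ A)| = 6

6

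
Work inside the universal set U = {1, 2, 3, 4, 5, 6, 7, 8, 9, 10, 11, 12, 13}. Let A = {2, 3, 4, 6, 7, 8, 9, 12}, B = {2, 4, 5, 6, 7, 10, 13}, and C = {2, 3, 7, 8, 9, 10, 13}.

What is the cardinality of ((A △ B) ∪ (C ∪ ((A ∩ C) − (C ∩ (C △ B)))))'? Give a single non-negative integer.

4

A △ B = {3, 5, 8, 9, 10, 12, 13}
A ∩ C = {2, 3, 7, 8, 9}
C △ B = {3, 4, 5, 6, 8, 9}
C ∩ (C △ B) = {3, 8, 9}
(A ∩ C) − (C ∩ (C △ B)) = {2, 7}
C ∪ ((A ∩ C) − (C ∩ (C △ B))) = {2, 3, 7, 8, 9, 10, 13}
(A △ B) ∪ (C ∪ ((A ∩ C) − (C ∩ (C △ B)))) = {2, 3, 5, 7, 8, 9, 10, 12, 13}
((A △ B) ∪ (C ∪ ((A ∩ C) − (C ∩ (C △ B)))))' = {1, 4, 6, 11}
|((A △ B) ∪ (C ∪ ((A ∩ C) − (C ∩ (C △ B)))))'| = 4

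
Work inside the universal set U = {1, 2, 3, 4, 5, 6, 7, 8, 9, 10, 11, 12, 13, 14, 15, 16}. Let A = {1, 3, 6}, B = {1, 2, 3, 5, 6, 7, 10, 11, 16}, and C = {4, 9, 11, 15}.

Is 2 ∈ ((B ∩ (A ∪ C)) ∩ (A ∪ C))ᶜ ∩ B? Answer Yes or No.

Yes

2 ∉ A and 2 ∉ C, so 2 ∉ A ∪ C
2 ∈ B and 2 ∉ (A ∪ C), so 2 ∉ B ∩ (A ∪ C)
2 ∉ A and 2 ∉ C, so 2 ∉ A ∪ C
2 ∉ (B ∩ (A ∪ C)) and 2 ∉ (A ∪ C), so 2 ∉ (B ∩ (A ∪ C)) ∩ (A ∪ C)
2 ∈ ((B ∩ (A ∪ C)) ∩ (A ∪ C))ᶜ since 2 ∉ ((B ∩ (A ∪ C)) ∩ (A ∪ C))
2 ∈ ((B ∩ (A ∪ C)) ∩ (A ∪ C))ᶜ and 2 ∈ B, so 2 ∈ ((B ∩ (A ∪ C)) ∩ (A ∪ C))ᶜ ∩ B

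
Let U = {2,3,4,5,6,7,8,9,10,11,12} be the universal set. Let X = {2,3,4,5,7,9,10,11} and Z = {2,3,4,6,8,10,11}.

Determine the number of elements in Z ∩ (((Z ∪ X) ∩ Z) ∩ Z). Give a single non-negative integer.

Z ∪ X = {2,3,4,5,6,7,8,9,10,11}
(Z ∪ X) ∩ Z = {2,3,4,6,8,10,11}
((Z ∪ X) ∩ Z) ∩ Z = {2,3,4,6,8,10,11}
Z ∩ (((Z ∪ X) ∩ Z) ∩ Z) = {2,3,4,6,8,10,11}
|Z ∩ (((Z ∪ X) ∩ Z) ∩ Z)| = 7

7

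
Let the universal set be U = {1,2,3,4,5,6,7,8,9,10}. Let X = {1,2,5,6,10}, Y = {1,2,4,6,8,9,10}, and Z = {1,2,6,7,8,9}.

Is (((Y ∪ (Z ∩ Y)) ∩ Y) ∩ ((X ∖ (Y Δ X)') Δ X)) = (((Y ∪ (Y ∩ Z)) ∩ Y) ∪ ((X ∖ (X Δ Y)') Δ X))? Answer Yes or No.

No

Z ∩ Y = {1,2,6,8,9}
Y ∪ (Z ∩ Y) = {1,2,4,6,8,9,10}
(Y ∪ (Z ∩ Y)) ∩ Y = {1,2,4,6,8,9,10}
Y Δ X = {4,5,8,9}
(Y Δ X)' = {1,2,3,6,7,10}
X ∖ (Y Δ X)' = {5}
(X ∖ (Y Δ X)') Δ X = {1,2,6,10}
((Y ∪ (Z ∩ Y)) ∩ Y) ∩ ((X ∖ (Y Δ X)') Δ X) = {1,2,6,10}
Y ∩ Z = {1,2,6,8,9}
Y ∪ (Y ∩ Z) = {1,2,4,6,8,9,10}
(Y ∪ (Y ∩ Z)) ∩ Y = {1,2,4,6,8,9,10}
X Δ Y = {4,5,8,9}
(X Δ Y)' = {1,2,3,6,7,10}
X ∖ (X Δ Y)' = {5}
(X ∖ (X Δ Y)') Δ X = {1,2,6,10}
((Y ∪ (Y ∩ Z)) ∩ Y) ∪ ((X ∖ (X Δ Y)') Δ X) = {1,2,4,6,8,9,10}
4 ∈ ((Y ∪ (Y ∩ Z)) ∩ Y) ∪ ((X ∖ (X Δ Y)') Δ X) but 4 ∉ ((Y ∪ (Z ∩ Y)) ∩ Y) ∩ ((X ∖ (Y Δ X)') Δ X), so they differ.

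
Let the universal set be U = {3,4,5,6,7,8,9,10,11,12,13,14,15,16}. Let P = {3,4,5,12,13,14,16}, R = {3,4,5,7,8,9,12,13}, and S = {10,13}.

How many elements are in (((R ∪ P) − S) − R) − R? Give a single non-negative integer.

2

R ∪ P = {3,4,5,7,8,9,12,13,14,16}
(R ∪ P) − S = {3,4,5,7,8,9,12,14,16}
((R ∪ P) − S) − R = {14,16}
(((R ∪ P) − S) − R) − R = {14,16}
|(((R ∪ P) − S) − R) − R| = 2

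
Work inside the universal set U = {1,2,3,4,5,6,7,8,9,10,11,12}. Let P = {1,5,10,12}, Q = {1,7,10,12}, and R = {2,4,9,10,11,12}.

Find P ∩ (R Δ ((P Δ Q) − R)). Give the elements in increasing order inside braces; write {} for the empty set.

P Δ Q = {5,7}
(P Δ Q) − R = {5,7}
R Δ ((P Δ Q) − R) = {2,4,5,7,9,10,11,12}
P ∩ (R Δ ((P Δ Q) − R)) = {5,10,12}

{5,10,12}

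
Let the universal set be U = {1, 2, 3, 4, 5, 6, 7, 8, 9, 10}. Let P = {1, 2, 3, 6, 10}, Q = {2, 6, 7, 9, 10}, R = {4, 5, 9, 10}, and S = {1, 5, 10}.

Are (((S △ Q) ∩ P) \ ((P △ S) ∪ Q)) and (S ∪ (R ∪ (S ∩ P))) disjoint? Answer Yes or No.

S △ Q = {1, 2, 5, 6, 7, 9}
(S △ Q) ∩ P = {1, 2, 6}
P △ S = {2, 3, 5, 6}
(P △ S) ∪ Q = {2, 3, 5, 6, 7, 9, 10}
((S △ Q) ∩ P) \ ((P △ S) ∪ Q) = {1}
S ∩ P = {1, 10}
R ∪ (S ∩ P) = {1, 4, 5, 9, 10}
S ∪ (R ∪ (S ∩ P)) = {1, 4, 5, 9, 10}
1 lies in both, so they are not disjoint.

No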